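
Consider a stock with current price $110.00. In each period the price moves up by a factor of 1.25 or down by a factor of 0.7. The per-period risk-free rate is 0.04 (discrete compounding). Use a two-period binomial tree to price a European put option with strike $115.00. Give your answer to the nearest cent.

$16.42

Risk-neutral probability p = (1 + 0.04 − 0.7)/(1.25 − 0.7) = 0.3400/0.5500 = 0.6182
Terminal stock prices: S_uu = 171.9, S_ud = 96.25, S_dd = 53.9
Terminal payoffs (K − S): max(-56.88, 0) = 0, max(18.75, 0) = 18.75, max(61.1, 0) = 61.1
Node u (S = 137.5): V_u = 1/1.04·[0.6182·0.0000 + 0.3818·18.7500] = 6.8837
Node d (S = 77): V_d = 1/1.04·[0.6182·18.7500 + 0.3818·61.1000] = 33.5769
Node 0 (S = 110): V_0 = 1/1.04·[0.6182·6.8837 + 0.3818·33.5769] = 16.4189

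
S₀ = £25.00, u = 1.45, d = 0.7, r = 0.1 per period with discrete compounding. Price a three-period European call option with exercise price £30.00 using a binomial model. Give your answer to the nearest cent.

£7.30

Risk-neutral probability p = (1 + 0.1 − 0.7)/(1.45 − 0.7) = 0.4000/0.7500 = 0.5333
Terminal stock prices: S_uuu = 76.22, S_uud = 36.79, S_udd = 17.76, S_ddd = 8.575
Terminal payoffs (S − K): max(46.22, 0) = 46.22, max(6.794, 0) = 6.794, max(-12.24, 0) = 0, max(-21.43, 0) = 0
Node uu (S = 52.56): V_uu = 1/1.1·[0.5333·46.2156 + 0.4667·6.7937] = 25.2898
Node ud (S = 25.38): V_ud = 1/1.1·[0.5333·6.7937 + 0.4667·0.0000] = 3.2939
Node dd (S = 12.25): V_dd = 1/1.1·[0.5333·0.0000 + 0.4667·0.0000] = 0.0000
Node u (S = 36.25): V_u = 1/1.1·[0.5333·25.2898 + 0.4667·3.2939] = 13.6591
Node d (S = 17.5): V_d = 1/1.1·[0.5333·3.2939 + 0.4667·0.0000] = 1.5971
Node 0 (S = 25): V_0 = 1/1.1·[0.5333·13.6591 + 0.4667·1.5971] = 7.3002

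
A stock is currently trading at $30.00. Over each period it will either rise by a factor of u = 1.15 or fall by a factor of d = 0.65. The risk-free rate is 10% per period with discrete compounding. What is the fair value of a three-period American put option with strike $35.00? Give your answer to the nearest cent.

Risk-neutral probability p = (1 + 0.1 − 0.65)/(1.15 − 0.65) = 0.4500/0.5000 = 0.9000
Terminal stock prices: S_uuu = 45.63, S_uud = 25.79, S_udd = 14.58, S_ddd = 8.239
Terminal payoffs (K − S): max(-10.63, 0) = 0, max(9.211, 0) = 9.211, max(20.42, 0) = 20.42, max(26.76, 0) = 26.76
Node uu (S = 39.67): continuation = 1/1.1·[0.9000·0.0000 + 0.1000·9.2112] = 0.8374; exercise value = 0.0000 ≤ continuation, so V_uu = 0.8374
Node ud (S = 22.43): continuation = 1/1.1·[0.9000·9.2112 + 0.1000·20.4237] = 9.3932; exercise value = 12.5750 > continuation, so V_ud = 12.5750 (exercise)
Node dd (S = 12.68): continuation = 1/1.1·[0.9000·20.4237 + 0.1000·26.7613] = 19.1432; exercise value = 22.3250 > continuation, so V_dd = 22.3250 (exercise)
Node u (S = 34.5): continuation = 1/1.1·[0.9000·0.8374 + 0.1000·12.5750] = 1.8283; exercise value = 0.5000 ≤ continuation, so V_u = 1.8283
Node d (S = 19.5): continuation = 1/1.1·[0.9000·12.5750 + 0.1000·22.3250] = 12.3182; exercise value = 15.5000 > continuation, so V_d = 15.5000 (exercise)
Node 0 (S = 30): continuation = 1/1.1·[0.9000·1.8283 + 0.1000·15.5000] = 2.9050; exercise value = 5.0000 > continuation, so V_0 = 5.0000 (exercise)

$5.00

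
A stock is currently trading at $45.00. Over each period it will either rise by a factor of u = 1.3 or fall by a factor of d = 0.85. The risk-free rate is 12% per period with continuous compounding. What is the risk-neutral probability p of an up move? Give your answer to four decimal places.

Risk-neutral probability p = (e^0.12 − 0.85)/(1.3 − 0.85) = 0.2775/0.4500 = 0.6167

p = 0.6167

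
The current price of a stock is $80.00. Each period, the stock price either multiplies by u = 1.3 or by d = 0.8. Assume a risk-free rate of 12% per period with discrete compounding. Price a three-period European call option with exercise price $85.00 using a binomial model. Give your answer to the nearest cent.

Risk-neutral probability p = (1 + 0.12 − 0.8)/(1.3 − 0.8) = 0.3200/0.5000 = 0.6400
Terminal stock prices: S_uuu = 175.8, S_uud = 108.2, S_udd = 66.56, S_ddd = 40.96
Terminal payoffs (S − K): max(90.76, 0) = 90.76, max(23.16, 0) = 23.16, max(-18.44, 0) = 0, max(-44.04, 0) = 0
Node uu (S = 135.2): V_uu = 1/1.12·[0.6400·90.7600 + 0.3600·23.1600] = 59.3071
Node ud (S = 83.2): V_ud = 1/1.12·[0.6400·23.1600 + 0.3600·0.0000] = 13.2343
Node dd (S = 51.2): V_dd = 1/1.12·[0.6400·0.0000 + 0.3600·0.0000] = 0.0000
Node u (S = 104): V_u = 1/1.12·[0.6400·59.3071 + 0.3600·13.2343] = 38.1437
Node d (S = 64): V_d = 1/1.12·[0.6400·13.2343 + 0.3600·0.0000] = 7.5624
Node 0 (S = 80): V_0 = 1/1.12·[0.6400·38.1437 + 0.3600·7.5624] = 24.2272

$24.23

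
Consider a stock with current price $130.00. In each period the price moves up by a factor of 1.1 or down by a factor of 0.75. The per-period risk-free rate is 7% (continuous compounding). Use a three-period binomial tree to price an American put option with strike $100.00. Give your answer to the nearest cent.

Risk-neutral probability p = (e^0.07 − 0.75)/(1.1 − 0.75) = 0.3225/0.3500 = 0.9215
Terminal stock prices: S_uuu = 173, S_uud = 118, S_udd = 80.44, S_ddd = 54.84
Terminal payoffs (K − S): max(-73.03, 0) = 0, max(-17.98, 0) = 0, max(19.56, 0) = 19.56, max(45.16, 0) = 45.16
Node uu (S = 157.3): continuation = e^(−0.07)·[0.9215·0.0000 + 0.0785·0.0000] = 0.0000; exercise value = 0.0000 ≤ continuation, so V_uu = 0.0000
Node ud (S = 107.2): continuation = e^(−0.07)·[0.9215·0.0000 + 0.0785·19.5625] = 1.4327; exercise value = 0.0000 ≤ continuation, so V_ud = 1.4327
Node dd (S = 73.12): continuation = e^(−0.07)·[0.9215·19.5625 + 0.0785·45.1562] = 20.1144; exercise value = 26.8750 > continuation, so V_dd = 26.8750 (exercise)
Node u (S = 143): continuation = e^(−0.07)·[0.9215·0.0000 + 0.0785·1.4327] = 0.1049; exercise value = 0.0000 ≤ continuation, so V_u = 0.1049
Node d (S = 97.5): continuation = e^(−0.07)·[0.9215·1.4327 + 0.0785·26.8750] = 3.1992; exercise value = 2.5000 ≤ continuation, so V_d = 3.1992
Node 0 (S = 130): continuation = e^(−0.07)·[0.9215·0.1049 + 0.0785·3.1992] = 0.3245; exercise value = 0.0000 ≤ continuation, so V_0 = 0.3245

$0.32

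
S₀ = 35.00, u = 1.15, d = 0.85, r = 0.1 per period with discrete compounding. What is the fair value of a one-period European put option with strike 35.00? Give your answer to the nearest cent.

Risk-neutral probability p = (1 + 0.1 − 0.85)/(1.15 − 0.85) = 0.2500/0.3000 = 0.8333
Terminal stock prices: S_u = 40.25, S_d = 29.75
Terminal payoffs (K − S): max(-5.25, 0) = 0, max(5.25, 0) = 5.25
Node 0 (S = 35): V_0 = 1/1.1·[0.8333·0.0000 + 0.1667·5.2500] = 0.7955

0.80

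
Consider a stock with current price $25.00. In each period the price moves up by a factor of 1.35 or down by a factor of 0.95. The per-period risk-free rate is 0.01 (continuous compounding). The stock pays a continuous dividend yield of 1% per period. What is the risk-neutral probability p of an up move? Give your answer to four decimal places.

p = 0.1250

Per-period risk-free factor R = e^0.01 = 1.0101; dividend-adjusted growth = e^(0.01−0.01) = 1.0000.
Risk-neutral probability p = (1.0000 − 0.95)/(1.35 − 0.95) = 0.0500/0.4000 = 0.1250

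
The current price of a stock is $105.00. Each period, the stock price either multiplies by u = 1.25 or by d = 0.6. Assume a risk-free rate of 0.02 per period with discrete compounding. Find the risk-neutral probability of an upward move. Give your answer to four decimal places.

Risk-neutral probability p = (1 + 0.02 − 0.6)/(1.25 − 0.6) = 0.4200/0.6500 = 0.6462

p = 0.6462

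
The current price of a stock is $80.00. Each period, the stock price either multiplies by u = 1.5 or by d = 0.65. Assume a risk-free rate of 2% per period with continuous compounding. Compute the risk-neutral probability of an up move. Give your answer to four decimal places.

p = 0.4355

Risk-neutral probability p = (e^0.02 − 0.65)/(1.5 − 0.65) = 0.3702/0.8500 = 0.4355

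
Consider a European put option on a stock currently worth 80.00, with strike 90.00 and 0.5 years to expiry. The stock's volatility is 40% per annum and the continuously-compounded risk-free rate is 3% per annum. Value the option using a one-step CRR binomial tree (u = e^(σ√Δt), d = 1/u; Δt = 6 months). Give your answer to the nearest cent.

15.92

CRR parameters: u = e^(σ√Δt) = e^(0.4·√0.5) = 1.3269, d = 1/u = 0.7536
Per-period rate: rΔt = 0.03·0.5 = 0.015, so R = e^0.015 = 1.0151
Risk-neutral probability p = (e^0.015 − 0.7536)/(1.3269 − 0.7536) = 0.2615/0.5733 = 0.4561
Terminal stock prices: S_u = 106.2, S_d = 60.29
Terminal payoffs (K − S): max(-16.15, 0) = 0, max(29.71, 0) = 29.71
Node 0 (S = 80): V_0 = e^(−0.015)·[0.4561·0.0000 + 0.5439·29.7089] = 15.9175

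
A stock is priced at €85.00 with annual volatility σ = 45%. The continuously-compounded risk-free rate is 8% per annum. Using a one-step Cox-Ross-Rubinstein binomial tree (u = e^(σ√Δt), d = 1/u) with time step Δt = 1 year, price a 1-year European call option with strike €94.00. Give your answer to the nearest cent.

€17.37

CRR parameters: u = e^(σ√Δt) = e^(0.45·√1) = 1.5683, d = 1/u = 0.6376
Per-period rate: rΔt = 0.08·1 = 0.08, so R = e^0.08 = 1.0833
Risk-neutral probability p = (e^0.08 − 0.6376)/(1.5683 − 0.6376) = 0.4457/0.9307 = 0.4789
Terminal stock prices: S_u = 133.3, S_d = 54.2
Terminal payoffs (S − K): max(39.31, 0) = 39.31, max(-39.8, 0) = 0
Node 0 (S = 85): V_0 = e^(−0.08)·[0.4789·39.3065 + 0.5211·0.0000] = 17.3749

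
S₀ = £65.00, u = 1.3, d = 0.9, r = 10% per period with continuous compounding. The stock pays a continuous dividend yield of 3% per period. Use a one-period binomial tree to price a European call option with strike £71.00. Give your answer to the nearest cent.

Per-period risk-free factor R = e^0.1 = 1.1052; dividend-adjusted growth = e^(0.1−0.03) = 1.0725.
Risk-neutral probability p = (1.0725 − 0.9)/(1.3 − 0.9) = 0.1725/0.4000 = 0.4313
Terminal stock prices: S_u = 84.5, S_d = 58.5
Terminal payoffs (S − K): max(13.5, 0) = 13.5, max(-12.5, 0) = 0
Node 0 (S = 65): V_0 = e^(−0.1)·[0.4313·13.5000 + 0.5687·0.0000] = 5.2681

£5.27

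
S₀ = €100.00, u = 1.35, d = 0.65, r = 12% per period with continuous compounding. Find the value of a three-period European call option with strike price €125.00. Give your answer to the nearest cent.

Risk-neutral probability p = (e^0.12 − 0.65)/(1.35 − 0.65) = 0.4775/0.7000 = 0.6821
Terminal stock prices: S_uuu = 246, S_uud = 118.5, S_udd = 57.04, S_ddd = 27.46
Terminal payoffs (S − K): max(121, 0) = 121, max(-6.537, 0) = 0, max(-67.96, 0) = 0, max(-97.54, 0) = 0
Node uu (S = 182.3): V_uu = e^(−0.12)·[0.6821·121.0375 + 0.3179·0.0000] = 73.2280
Node ud (S = 87.75): V_ud = e^(−0.12)·[0.6821·0.0000 + 0.3179·0.0000] = 0.0000
Node dd (S = 42.25): V_dd = e^(−0.12)·[0.6821·0.0000 + 0.3179·0.0000] = 0.0000
Node u (S = 135): V_u = e^(−0.12)·[0.6821·73.2280 + 0.3179·0.0000] = 44.3031
Node d (S = 65): V_d = e^(−0.12)·[0.6821·0.0000 + 0.3179·0.0000] = 0.0000
Node 0 (S = 100): V_0 = e^(−0.12)·[0.6821·44.3031 + 0.3179·0.0000] = 26.8035

€26.80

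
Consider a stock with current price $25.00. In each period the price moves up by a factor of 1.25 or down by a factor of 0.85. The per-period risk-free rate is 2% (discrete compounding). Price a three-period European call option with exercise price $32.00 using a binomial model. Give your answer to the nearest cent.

Risk-neutral probability p = (1 + 0.02 − 0.85)/(1.25 − 0.85) = 0.1700/0.4000 = 0.4250
Terminal stock prices: S_uuu = 48.83, S_uud = 33.2, S_udd = 22.58, S_ddd = 15.35
Terminal payoffs (S − K): max(16.83, 0) = 16.83, max(1.203, 0) = 1.203, max(-9.422, 0) = 0, max(-16.65, 0) = 0
Node uu (S = 39.06): V_uu = 1/1.02·[0.4250·16.8281 + 0.5750·1.2031] = 7.6900
Node ud (S = 26.56): V_ud = 1/1.02·[0.4250·1.2031 + 0.5750·0.0000] = 0.5013
Node dd (S = 18.06): V_dd = 1/1.02·[0.4250·0.0000 + 0.5750·0.0000] = 0.0000
Node u (S = 31.25): V_u = 1/1.02·[0.4250·7.6900 + 0.5750·0.5013] = 3.4867
Node d (S = 21.25): V_d = 1/1.02·[0.4250·0.5013 + 0.5750·0.0000] = 0.2089
Node 0 (S = 25): V_0 = 1/1.02·[0.4250·3.4867 + 0.5750·0.2089] = 1.5706

$1.57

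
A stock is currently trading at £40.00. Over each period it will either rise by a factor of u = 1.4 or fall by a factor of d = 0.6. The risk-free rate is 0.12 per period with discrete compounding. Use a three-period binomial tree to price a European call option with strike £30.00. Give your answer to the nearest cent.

Risk-neutral probability p = (1 + 0.12 − 0.6)/(1.4 − 0.6) = 0.5200/0.8000 = 0.6500
Terminal stock prices: S_uuu = 109.8, S_uud = 47.04, S_udd = 20.16, S_ddd = 8.64
Terminal payoffs (S − K): max(79.76, 0) = 79.76, max(17.04, 0) = 17.04, max(-9.84, 0) = 0, max(-21.36, 0) = 0
Node uu (S = 78.4): V_uu = 1/1.12·[0.6500·79.7600 + 0.3500·17.0400] = 51.6143
Node ud (S = 33.6): V_ud = 1/1.12·[0.6500·17.0400 + 0.3500·0.0000] = 9.8893
Node dd (S = 14.4): V_dd = 1/1.12·[0.6500·0.0000 + 0.3500·0.0000] = 0.0000
Node u (S = 56): V_u = 1/1.12·[0.6500·51.6143 + 0.3500·9.8893] = 33.0451
Node d (S = 24): V_d = 1/1.12·[0.6500·9.8893 + 0.3500·0.0000] = 5.7393
Node 0 (S = 40): V_0 = 1/1.12·[0.6500·33.0451 + 0.3500·5.7393] = 20.9715

£20.97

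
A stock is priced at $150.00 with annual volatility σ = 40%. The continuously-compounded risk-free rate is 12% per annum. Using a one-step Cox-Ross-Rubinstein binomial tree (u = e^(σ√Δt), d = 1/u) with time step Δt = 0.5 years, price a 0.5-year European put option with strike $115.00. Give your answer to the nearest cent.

$0.85

CRR parameters: u = e^(σ√Δt) = e^(0.4·√0.5) = 1.3269, d = 1/u = 0.7536
Per-period rate: rΔt = 0.12·0.5 = 0.06, so R = e^0.06 = 1.0618
Risk-neutral probability p = (e^0.06 − 0.7536)/(1.3269 − 0.7536) = 0.3082/0.5733 = 0.5376
Terminal stock prices: S_u = 199, S_d = 113
Terminal payoffs (K − S): max(-84.03, 0) = 0, max(1.954, 0) = 1.954
Node 0 (S = 150): V_0 = e^(−0.06)·[0.5376·0.0000 + 0.4624·1.9543] = 0.8510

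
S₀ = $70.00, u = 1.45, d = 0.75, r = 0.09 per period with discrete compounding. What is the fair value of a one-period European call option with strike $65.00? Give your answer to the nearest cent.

$16.26

Risk-neutral probability p = (1 + 0.09 − 0.75)/(1.45 − 0.75) = 0.3400/0.7000 = 0.4857
Terminal stock prices: S_u = 101.5, S_d = 52.5
Terminal payoffs (S − K): max(36.5, 0) = 36.5, max(-12.5, 0) = 0
Node 0 (S = 70): V_0 = 1/1.09·[0.4857·36.5000 + 0.5143·0.0000] = 16.2647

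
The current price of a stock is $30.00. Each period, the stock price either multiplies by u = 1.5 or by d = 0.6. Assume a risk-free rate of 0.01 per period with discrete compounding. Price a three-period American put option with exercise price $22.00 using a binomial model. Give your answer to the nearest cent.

$4.77

Risk-neutral probability p = (1 + 0.01 − 0.6)/(1.5 − 0.6) = 0.4100/0.9000 = 0.4556
Terminal stock prices: S_uuu = 101.2, S_uud = 40.5, S_udd = 16.2, S_ddd = 6.48
Terminal payoffs (K − S): max(-79.25, 0) = 0, max(-18.5, 0) = 0, max(5.8, 0) = 5.8, max(15.52, 0) = 15.52
Node uu (S = 67.5): continuation = 1/1.01·[0.4556·0.0000 + 0.5444·0.0000] = 0.0000; exercise value = 0.0000 ≤ continuation, so V_uu = 0.0000
Node ud (S = 27): continuation = 1/1.01·[0.4556·0.0000 + 0.5444·5.8000] = 3.1265; exercise value = 0.0000 ≤ continuation, so V_ud = 3.1265
Node dd (S = 10.8): continuation = 1/1.01·[0.4556·5.8000 + 0.5444·15.5200] = 10.9822; exercise value = 11.2000 > continuation, so V_dd = 11.2000 (exercise)
Node u (S = 45): continuation = 1/1.01·[0.4556·0.0000 + 0.5444·3.1265] = 1.6854; exercise value = 0.0000 ≤ continuation, so V_u = 1.6854
Node d (S = 18): continuation = 1/1.01·[0.4556·3.1265 + 0.5444·11.2000] = 7.4476; exercise value = 4.0000 ≤ continuation, so V_d = 7.4476
Node 0 (S = 30): continuation = 1/1.01·[0.4556·1.6854 + 0.5444·7.4476] = 4.7748; exercise value = 0.0000 ≤ continuation, so V_0 = 4.7748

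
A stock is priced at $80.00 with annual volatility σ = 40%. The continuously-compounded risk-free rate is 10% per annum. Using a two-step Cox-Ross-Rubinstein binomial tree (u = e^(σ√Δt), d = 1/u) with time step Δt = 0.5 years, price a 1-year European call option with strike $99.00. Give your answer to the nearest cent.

$10.21

CRR parameters: u = e^(σ√Δt) = e^(0.4·√0.5) = 1.3269, d = 1/u = 0.7536
Per-period rate: rΔt = 0.1·0.5 = 0.05, so R = e^0.05 = 1.0513
Risk-neutral probability p = (e^0.05 − 0.7536)/(1.3269 − 0.7536) = 0.2976/0.5733 = 0.5192
Terminal stock prices: S_uu = 140.9, S_ud = 80, S_dd = 45.44
Terminal payoffs (S − K): max(41.85, 0) = 41.85, max(-19, 0) = 0, max(-53.56, 0) = 0
Node u (S = 106.2): V_u = e^(−0.05)·[0.5192·41.8523 + 0.4808·0.0000] = 20.6698
Node d (S = 60.29): V_d = e^(−0.05)·[0.5192·0.0000 + 0.4808·0.0000] = 0.0000
Node 0 (S = 80): V_0 = e^(−0.05)·[0.5192·20.6698 + 0.4808·0.0000] = 10.2083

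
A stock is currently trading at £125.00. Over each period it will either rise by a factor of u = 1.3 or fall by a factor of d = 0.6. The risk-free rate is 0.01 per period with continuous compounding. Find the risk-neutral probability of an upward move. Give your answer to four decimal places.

Risk-neutral probability p = (e^0.01 − 0.6)/(1.3 − 0.6) = 0.4101/0.7000 = 0.5858

p = 0.5858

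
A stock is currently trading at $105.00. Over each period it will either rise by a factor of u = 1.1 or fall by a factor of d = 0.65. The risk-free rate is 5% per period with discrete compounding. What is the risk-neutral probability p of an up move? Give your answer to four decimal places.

Risk-neutral probability p = (1 + 0.05 − 0.65)/(1.1 − 0.65) = 0.4000/0.4500 = 0.8889

p = 0.8889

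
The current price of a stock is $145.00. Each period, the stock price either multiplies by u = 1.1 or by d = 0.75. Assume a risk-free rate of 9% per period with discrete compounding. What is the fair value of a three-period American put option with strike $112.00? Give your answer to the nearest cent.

$0.10

Risk-neutral probability p = (1 + 0.09 − 0.75)/(1.1 − 0.75) = 0.3400/0.3500 = 0.9714
Terminal stock prices: S_uuu = 193, S_uud = 131.6, S_udd = 89.72, S_ddd = 61.17
Terminal payoffs (K − S): max(-81, 0) = 0, max(-19.59, 0) = 0, max(22.28, 0) = 22.28, max(50.83, 0) = 50.83
Node uu (S = 175.5): continuation = 1/1.09·[0.9714·0.0000 + 0.0286·0.0000] = 0.0000; exercise value = 0.0000 ≤ continuation, so V_uu = 0.0000
Node ud (S = 119.6): continuation = 1/1.09·[0.9714·0.0000 + 0.0286·22.2812] = 0.5840; exercise value = 0.0000 ≤ continuation, so V_ud = 0.5840
Node dd (S = 81.56): continuation = 1/1.09·[0.9714·22.2812 + 0.0286·50.8281] = 21.1898; exercise value = 30.4375 > continuation, so V_dd = 30.4375 (exercise)
Node u (S = 159.5): continuation = 1/1.09·[0.9714·0.0000 + 0.0286·0.5840] = 0.0153; exercise value = 0.0000 ≤ continuation, so V_u = 0.0153
Node d (S = 108.8): continuation = 1/1.09·[0.9714·0.5840 + 0.0286·30.4375] = 1.3183; exercise value = 3.2500 > continuation, so V_d = 3.2500 (exercise)
Node 0 (S = 145): continuation = 1/1.09·[0.9714·0.0153 + 0.0286·3.2500] = 0.0988; exercise value = 0.0000 ≤ continuation, so V_0 = 0.0988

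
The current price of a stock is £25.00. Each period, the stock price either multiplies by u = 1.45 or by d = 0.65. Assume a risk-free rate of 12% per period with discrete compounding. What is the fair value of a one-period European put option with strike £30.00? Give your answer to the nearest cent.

£5.06

Risk-neutral probability p = (1 + 0.12 − 0.65)/(1.45 − 0.65) = 0.4700/0.8000 = 0.5875
Terminal stock prices: S_u = 36.25, S_d = 16.25
Terminal payoffs (K − S): max(-6.25, 0) = 0, max(13.75, 0) = 13.75
Node 0 (S = 25): V_0 = 1/1.12·[0.5875·0.0000 + 0.4125·13.7500] = 5.0642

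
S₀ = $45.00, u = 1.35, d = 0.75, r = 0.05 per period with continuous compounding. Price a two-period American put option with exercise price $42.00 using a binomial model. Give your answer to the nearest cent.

Risk-neutral probability p = (e^0.05 − 0.75)/(1.35 − 0.75) = 0.3013/0.6000 = 0.5021
Terminal stock prices: S_uu = 82.01, S_ud = 45.56, S_dd = 25.31
Terminal payoffs (K − S): max(-40.01, 0) = 0, max(-3.563, 0) = 0, max(16.69, 0) = 16.69
Node u (S = 60.75): continuation = e^(−0.05)·[0.5021·0.0000 + 0.4979·0.0000] = 0.0000; exercise value = 0.0000 ≤ continuation, so V_u = 0.0000
Node d (S = 33.75): continuation = e^(−0.05)·[0.5021·0.0000 + 0.4979·16.6875] = 7.9032; exercise value = 8.2500 > continuation, so V_d = 8.2500 (exercise)
Node 0 (S = 45): continuation = e^(−0.05)·[0.5021·0.0000 + 0.4979·8.2500] = 3.9072; exercise value = 0.0000 ≤ continuation, so V_0 = 3.9072

$3.91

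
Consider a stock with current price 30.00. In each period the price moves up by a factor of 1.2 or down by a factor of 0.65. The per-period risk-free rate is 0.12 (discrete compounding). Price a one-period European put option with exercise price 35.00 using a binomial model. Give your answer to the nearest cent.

Risk-neutral probability p = (1 + 0.12 − 0.65)/(1.2 − 0.65) = 0.4700/0.5500 = 0.8545
Terminal stock prices: S_u = 36, S_d = 19.5
Terminal payoffs (K − S): max(-1, 0) = 0, max(15.5, 0) = 15.5
Node 0 (S = 30): V_0 = 1/1.12·[0.8545·0.0000 + 0.1455·15.5000] = 2.0130

2.01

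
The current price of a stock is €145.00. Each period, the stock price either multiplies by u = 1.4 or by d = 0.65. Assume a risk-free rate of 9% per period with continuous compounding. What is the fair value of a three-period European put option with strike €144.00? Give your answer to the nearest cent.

Risk-neutral probability p = (e^0.09 − 0.65)/(1.4 − 0.65) = 0.4442/0.7500 = 0.5922
Terminal stock prices: S_uuu = 397.9, S_uud = 184.7, S_udd = 85.77, S_ddd = 39.82
Terminal payoffs (K − S): max(-253.9, 0) = 0, max(-40.73, 0) = 0, max(58.23, 0) = 58.23, max(104.2, 0) = 104.2
Node uu (S = 284.2): V_uu = e^(−0.09)·[0.5922·0.0000 + 0.4078·0.0000] = 0.0000
Node ud (S = 132): V_ud = e^(−0.09)·[0.5922·0.0000 + 0.4078·58.2325] = 21.7016
Node dd (S = 61.26): V_dd = e^(−0.09)·[0.5922·58.2325 + 0.4078·104.1794] = 70.3436
Node u (S = 203): V_u = e^(−0.09)·[0.5922·0.0000 + 0.4078·21.7016] = 8.0876
Node d (S = 94.25): V_d = e^(−0.09)·[0.5922·21.7016 + 0.4078·70.3436] = 37.9613
Node 0 (S = 145): V_0 = e^(−0.09)·[0.5922·8.0876 + 0.4078·37.9613] = 18.5246

€18.52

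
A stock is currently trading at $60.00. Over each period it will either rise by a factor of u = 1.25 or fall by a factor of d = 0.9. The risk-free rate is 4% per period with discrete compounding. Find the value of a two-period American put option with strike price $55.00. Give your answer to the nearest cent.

$2.13

Risk-neutral probability p = (1 + 0.04 − 0.9)/(1.25 − 0.9) = 0.1400/0.3500 = 0.4000
Terminal stock prices: S_uu = 93.75, S_ud = 67.5, S_dd = 48.6
Terminal payoffs (K − S): max(-38.75, 0) = 0, max(-12.5, 0) = 0, max(6.4, 0) = 6.4
Node u (S = 75): continuation = 1/1.04·[0.4000·0.0000 + 0.6000·0.0000] = 0.0000; exercise value = 0.0000 ≤ continuation, so V_u = 0.0000
Node d (S = 54): continuation = 1/1.04·[0.4000·0.0000 + 0.6000·6.4000] = 3.6923; exercise value = 1.0000 ≤ continuation, so V_d = 3.6923
Node 0 (S = 60): continuation = 1/1.04·[0.4000·0.0000 + 0.6000·3.6923] = 2.1302; exercise value = 0.0000 ≤ continuation, so V_0 = 2.1302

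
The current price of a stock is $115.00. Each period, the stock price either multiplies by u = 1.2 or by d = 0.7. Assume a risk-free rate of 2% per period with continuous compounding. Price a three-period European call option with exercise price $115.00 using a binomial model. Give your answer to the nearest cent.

Risk-neutral probability p = (e^0.02 − 0.7)/(1.2 − 0.7) = 0.3202/0.5000 = 0.6404
Terminal stock prices: S_uuu = 198.7, S_uud = 115.9, S_udd = 67.62, S_ddd = 39.44
Terminal payoffs (S − K): max(83.72, 0) = 83.72, max(0.92, 0) = 0.92, max(-47.38, 0) = 0, max(-75.56, 0) = 0
Node uu (S = 165.6): V_uu = e^(−0.02)·[0.6404·83.7200 + 0.3596·0.9200] = 52.8772
Node ud (S = 96.6): V_ud = e^(−0.02)·[0.6404·0.9200 + 0.3596·0.0000] = 0.5775
Node dd (S = 56.35): V_dd = e^(−0.02)·[0.6404·0.0000 + 0.3596·0.0000] = 0.0000
Node u (S = 138): V_u = e^(−0.02)·[0.6404·52.8772 + 0.3596·0.5775] = 33.3957
Node d (S = 80.5): V_d = e^(−0.02)·[0.6404·0.5775 + 0.3596·0.0000] = 0.3625
Node 0 (S = 115): V_0 = e^(−0.02)·[0.6404·33.3957 + 0.3596·0.3625] = 21.0910

$21.09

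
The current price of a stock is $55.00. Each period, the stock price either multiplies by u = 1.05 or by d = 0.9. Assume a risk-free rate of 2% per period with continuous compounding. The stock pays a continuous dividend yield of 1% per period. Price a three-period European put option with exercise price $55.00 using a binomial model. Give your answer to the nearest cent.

Per-period risk-free factor R = e^0.02 = 1.0202; dividend-adjusted growth = e^(0.02−0.01) = 1.0101.
Risk-neutral probability p = (1.0101 − 0.9)/(1.05 − 0.9) = 0.1101/0.1500 = 0.7337
Terminal stock prices: S_uuu = 63.67, S_uud = 54.57, S_udd = 46.78, S_ddd = 40.1
Terminal payoffs (K − S): max(-8.669, 0) = 0, max(0.4262, 0) = 0.4262, max(8.222, 0) = 8.222, max(14.9, 0) = 14.9
Node uu (S = 60.64): V_uu = e^(−0.02)·[0.7337·0.0000 + 0.2663·0.4262] = 0.1113
Node ud (S = 51.98): V_ud = e^(−0.02)·[0.7337·0.4262 + 0.2663·8.2225] = 2.4531
Node dd (S = 44.55): V_dd = e^(−0.02)·[0.7337·8.2225 + 0.2663·14.9050] = 9.8042
Node u (S = 57.75): V_u = e^(−0.02)·[0.7337·0.1113 + 0.2663·2.4531] = 0.7204
Node d (S = 49.5): V_d = e^(−0.02)·[0.7337·2.4531 + 0.2663·9.8042] = 4.3236
Node 0 (S = 55): V_0 = e^(−0.02)·[0.7337·0.7204 + 0.2663·4.3236] = 1.6468

$1.65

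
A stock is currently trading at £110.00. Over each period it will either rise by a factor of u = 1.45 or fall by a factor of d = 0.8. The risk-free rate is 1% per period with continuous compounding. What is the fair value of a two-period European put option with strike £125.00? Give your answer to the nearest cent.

£24.52

Risk-neutral probability p = (e^0.01 − 0.8)/(1.45 − 0.8) = 0.2101/0.6500 = 0.3232
Terminal stock prices: S_uu = 231.3, S_ud = 127.6, S_dd = 70.4
Terminal payoffs (K − S): max(-106.3, 0) = 0, max(-2.6, 0) = 0, max(54.6, 0) = 54.6
Node u (S = 159.5): V_u = e^(−0.01)·[0.3232·0.0000 + 0.6768·0.0000] = 0.0000
Node d (S = 88): V_d = e^(−0.01)·[0.3232·0.0000 + 0.6768·54.6000] = 36.5881
Node 0 (S = 110): V_0 = e^(−0.01)·[0.3232·0.0000 + 0.6768·36.5881] = 24.5181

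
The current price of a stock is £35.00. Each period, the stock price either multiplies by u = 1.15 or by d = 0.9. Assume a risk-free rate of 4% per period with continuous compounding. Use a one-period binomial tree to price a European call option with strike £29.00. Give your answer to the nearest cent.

£7.14

Risk-neutral probability p = (e^0.04 − 0.9)/(1.15 − 0.9) = 0.1408/0.2500 = 0.5632
Terminal stock prices: S_u = 40.25, S_d = 31.5
Terminal payoffs (S − K): max(11.25, 0) = 11.25, max(2.5, 0) = 2.5
Node 0 (S = 35): V_0 = e^(−0.04)·[0.5632·11.2500 + 0.4368·2.5000] = 7.1371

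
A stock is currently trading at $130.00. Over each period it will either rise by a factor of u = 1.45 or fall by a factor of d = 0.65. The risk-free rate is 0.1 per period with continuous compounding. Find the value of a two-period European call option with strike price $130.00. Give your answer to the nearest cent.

Risk-neutral probability p = (e^0.1 − 0.65)/(1.45 − 0.65) = 0.4552/0.8000 = 0.5690
Terminal stock prices: S_uu = 273.3, S_ud = 122.5, S_dd = 54.93
Terminal payoffs (S − K): max(143.3, 0) = 143.3, max(-7.475, 0) = 0, max(-75.07, 0) = 0
Node u (S = 188.5): V_u = e^(−0.1)·[0.5690·143.3250 + 0.4310·0.0000] = 73.7865
Node d (S = 84.5): V_d = e^(−0.1)·[0.5690·0.0000 + 0.4310·0.0000] = 0.0000
Node 0 (S = 130): V_0 = e^(−0.1)·[0.5690·73.7865 + 0.4310·0.0000] = 37.9867

$37.99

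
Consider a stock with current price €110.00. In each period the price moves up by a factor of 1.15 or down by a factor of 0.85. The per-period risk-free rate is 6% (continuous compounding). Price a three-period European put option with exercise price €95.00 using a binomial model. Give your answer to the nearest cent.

€1.13

Risk-neutral probability p = (e^0.06 − 0.85)/(1.15 − 0.85) = 0.2118/0.3000 = 0.7061
Terminal stock prices: S_uuu = 167.3, S_uud = 123.7, S_udd = 91.4, S_ddd = 67.55
Terminal payoffs (K − S): max(-72.3, 0) = 0, max(-28.65, 0) = 0, max(3.604, 0) = 3.604, max(27.45, 0) = 27.45
Node uu (S = 145.5): V_uu = e^(−0.06)·[0.7061·0.0000 + 0.2939·0.0000] = 0.0000
Node ud (S = 107.5): V_ud = e^(−0.06)·[0.7061·0.0000 + 0.2939·3.6038] = 0.9974
Node dd (S = 79.47): V_dd = e^(−0.06)·[0.7061·3.6038 + 0.2939·27.4463] = 9.9926
Node u (S = 126.5): V_u = e^(−0.06)·[0.7061·0.0000 + 0.2939·0.9974] = 0.2760
Node d (S = 93.5): V_d = e^(−0.06)·[0.7061·0.9974 + 0.2939·9.9926] = 3.4289
Node 0 (S = 110): V_0 = e^(−0.06)·[0.7061·0.2760 + 0.2939·3.4289] = 1.1326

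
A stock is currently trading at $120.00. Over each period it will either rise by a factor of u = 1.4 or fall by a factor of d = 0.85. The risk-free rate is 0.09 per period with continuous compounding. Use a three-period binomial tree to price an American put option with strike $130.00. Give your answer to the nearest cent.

$15.13

Risk-neutral probability p = (e^0.09 − 0.85)/(1.4 − 0.85) = 0.2442/0.5500 = 0.4440
Terminal stock prices: S_uuu = 329.3, S_uud = 199.9, S_udd = 121.4, S_ddd = 73.69
Terminal payoffs (K − S): max(-199.3, 0) = 0, max(-69.92, 0) = 0, max(8.62, 0) = 8.62, max(56.31, 0) = 56.31
Node uu (S = 235.2): continuation = e^(−0.09)·[0.4440·0.0000 + 0.5560·0.0000] = 0.0000; exercise value = 0.0000 ≤ continuation, so V_uu = 0.0000
Node ud (S = 142.8): continuation = e^(−0.09)·[0.4440·0.0000 + 0.5560·8.6200] = 4.3806; exercise value = 0.0000 ≤ continuation, so V_ud = 4.3806
Node dd (S = 86.7): continuation = e^(−0.09)·[0.4440·8.6200 + 0.5560·56.3050] = 32.1111; exercise value = 43.3000 > continuation, so V_dd = 43.3000 (exercise)
Node u (S = 168): continuation = e^(−0.09)·[0.4440·0.0000 + 0.5560·4.3806] = 2.2262; exercise value = 0.0000 ≤ continuation, so V_u = 2.2262
Node d (S = 102): continuation = e^(−0.09)·[0.4440·4.3806 + 0.5560·43.3000] = 23.7820; exercise value = 28.0000 > continuation, so V_d = 28.0000 (exercise)
Node 0 (S = 120): continuation = e^(−0.09)·[0.4440·2.2262 + 0.5560·28.0000] = 15.1325; exercise value = 10.0000 ≤ continuation, so V_0 = 15.1325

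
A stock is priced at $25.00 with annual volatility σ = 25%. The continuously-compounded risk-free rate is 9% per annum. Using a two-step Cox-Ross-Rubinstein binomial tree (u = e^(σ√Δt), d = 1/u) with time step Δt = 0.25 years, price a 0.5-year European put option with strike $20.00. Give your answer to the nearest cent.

$0.10

CRR parameters: u = e^(σ√Δt) = e^(0.25·√0.25) = 1.1331, d = 1/u = 0.8825
Per-period rate: rΔt = 0.09·0.25 = 0.0225, so R = e^0.0225 = 1.0228
Risk-neutral probability p = (e^0.0225 − 0.8825)/(1.1331 − 0.8825) = 0.1403/0.2507 = 0.5596
Terminal stock prices: S_uu = 32.1, S_ud = 25, S_dd = 19.47
Terminal payoffs (K − S): max(-12.1, 0) = 0, max(-5, 0) = 0, max(0.53, 0) = 0.53
Node u (S = 28.33): V_u = e^(−0.0225)·[0.5596·0.0000 + 0.4404·0.0000] = 0.0000
Node d (S = 22.06): V_d = e^(−0.0225)·[0.5596·0.0000 + 0.4404·0.5300] = 0.2282
Node 0 (S = 25): V_0 = e^(−0.0225)·[0.5596·0.0000 + 0.4404·0.2282] = 0.0983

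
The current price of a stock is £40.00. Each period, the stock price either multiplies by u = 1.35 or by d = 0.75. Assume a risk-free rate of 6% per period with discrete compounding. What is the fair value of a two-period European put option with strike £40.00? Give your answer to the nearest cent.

£3.64

Risk-neutral probability p = (1 + 0.06 − 0.75)/(1.35 − 0.75) = 0.3100/0.6000 = 0.5167
Terminal stock prices: S_uu = 72.9, S_ud = 40.5, S_dd = 22.5
Terminal payoffs (K − S): max(-32.9, 0) = 0, max(-0.5, 0) = 0, max(17.5, 0) = 17.5
Node u (S = 54): V_u = 1/1.06·[0.5167·0.0000 + 0.4833·0.0000] = 0.0000
Node d (S = 30): V_d = 1/1.06·[0.5167·0.0000 + 0.4833·17.5000] = 7.9796
Node 0 (S = 40): V_0 = 1/1.06·[0.5167·0.0000 + 0.4833·7.9796] = 3.6385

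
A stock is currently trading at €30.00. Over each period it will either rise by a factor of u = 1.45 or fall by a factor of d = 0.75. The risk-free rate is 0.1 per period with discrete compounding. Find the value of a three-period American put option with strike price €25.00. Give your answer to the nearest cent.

€1.78

Risk-neutral probability p = (1 + 0.1 − 0.75)/(1.45 − 0.75) = 0.3500/0.7000 = 0.5000
Terminal stock prices: S_uuu = 91.46, S_uud = 47.31, S_udd = 24.47, S_ddd = 12.66
Terminal payoffs (K − S): max(-66.46, 0) = 0, max(-22.31, 0) = 0, max(0.5312, 0) = 0.5312, max(12.34, 0) = 12.34
Node uu (S = 63.08): continuation = 1/1.1·[0.5000·0.0000 + 0.5000·0.0000] = 0.0000; exercise value = 0.0000 ≤ continuation, so V_uu = 0.0000
Node ud (S = 32.62): continuation = 1/1.1·[0.5000·0.0000 + 0.5000·0.5312] = 0.2415; exercise value = 0.0000 ≤ continuation, so V_ud = 0.2415
Node dd (S = 16.88): continuation = 1/1.1·[0.5000·0.5312 + 0.5000·12.3438] = 5.8523; exercise value = 8.1250 > continuation, so V_dd = 8.1250 (exercise)
Node u (S = 43.5): continuation = 1/1.1·[0.5000·0.0000 + 0.5000·0.2415] = 0.1098; exercise value = 0.0000 ≤ continuation, so V_u = 0.1098
Node d (S = 22.5): continuation = 1/1.1·[0.5000·0.2415 + 0.5000·8.1250] = 3.8029; exercise value = 2.5000 ≤ continuation, so V_d = 3.8029
Node 0 (S = 30): continuation = 1/1.1·[0.5000·0.1098 + 0.5000·3.8029] = 1.7785; exercise value = 0.0000 ≤ continuation, so V_0 = 1.7785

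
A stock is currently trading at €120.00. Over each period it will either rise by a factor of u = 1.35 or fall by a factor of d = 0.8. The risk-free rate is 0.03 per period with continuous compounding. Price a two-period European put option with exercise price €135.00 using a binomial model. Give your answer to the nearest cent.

€20.98

Risk-neutral probability p = (e^0.03 − 0.8)/(1.35 − 0.8) = 0.2305/0.5500 = 0.4190
Terminal stock prices: S_uu = 218.7, S_ud = 129.6, S_dd = 76.8
Terminal payoffs (K − S): max(-83.7, 0) = 0, max(5.4, 0) = 5.4, max(58.2, 0) = 58.2
Node u (S = 162): V_u = e^(−0.03)·[0.4190·0.0000 + 0.5810·5.4000] = 3.0446
Node d (S = 96): V_d = e^(−0.03)·[0.4190·5.4000 + 0.5810·58.2000] = 35.0101
Node 0 (S = 120): V_0 = e^(−0.03)·[0.4190·3.0446 + 0.5810·35.0101] = 20.9775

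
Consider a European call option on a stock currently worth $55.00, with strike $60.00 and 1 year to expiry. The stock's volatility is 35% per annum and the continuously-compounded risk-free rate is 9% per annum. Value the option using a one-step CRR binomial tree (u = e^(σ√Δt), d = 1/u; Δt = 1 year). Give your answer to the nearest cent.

CRR parameters: u = e^(σ√Δt) = e^(0.35·√1) = 1.4191, d = 1/u = 0.7047
Per-period rate: rΔt = 0.09·1 = 0.09, so R = e^0.09 = 1.0942
Risk-neutral probability p = (e^0.09 − 0.7047)/(1.4191 − 0.7047) = 0.3895/0.7144 = 0.5452
Terminal stock prices: S_u = 78.05, S_d = 38.76
Terminal payoffs (S − K): max(18.05, 0) = 18.05, max(-21.24, 0) = 0
Node 0 (S = 55): V_0 = e^(−0.09)·[0.5452·18.0487 + 0.4548·0.0000] = 8.9934

$8.99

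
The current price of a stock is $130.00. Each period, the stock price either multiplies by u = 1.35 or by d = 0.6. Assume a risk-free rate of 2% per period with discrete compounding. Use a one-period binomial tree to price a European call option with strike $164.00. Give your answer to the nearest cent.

Risk-neutral probability p = (1 + 0.02 − 0.6)/(1.35 − 0.6) = 0.4200/0.7500 = 0.5600
Terminal stock prices: S_u = 175.5, S_d = 78
Terminal payoffs (S − K): max(11.5, 0) = 11.5, max(-86, 0) = 0
Node 0 (S = 130): V_0 = 1/1.02·[0.5600·11.5000 + 0.4400·0.0000] = 6.3137

$6.31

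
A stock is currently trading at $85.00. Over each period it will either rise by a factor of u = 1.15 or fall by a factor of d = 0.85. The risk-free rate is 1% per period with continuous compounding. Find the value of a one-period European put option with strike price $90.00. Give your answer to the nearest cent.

Risk-neutral probability p = (e^0.01 − 0.85)/(1.15 − 0.85) = 0.1601/0.3000 = 0.5335
Terminal stock prices: S_u = 97.75, S_d = 72.25
Terminal payoffs (K − S): max(-7.75, 0) = 0, max(17.75, 0) = 17.75
Node 0 (S = 85): V_0 = e^(−0.01)·[0.5335·0.0000 + 0.4665·17.7500] = 8.1980

$8.20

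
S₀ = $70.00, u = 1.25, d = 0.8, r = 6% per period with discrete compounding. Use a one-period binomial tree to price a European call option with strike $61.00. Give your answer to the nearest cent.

$14.44

Risk-neutral probability p = (1 + 0.06 − 0.8)/(1.25 − 0.8) = 0.2600/0.4500 = 0.5778
Terminal stock prices: S_u = 87.5, S_d = 56
Terminal payoffs (S − K): max(26.5, 0) = 26.5, max(-5, 0) = 0
Node 0 (S = 70): V_0 = 1/1.06·[0.5778·26.5000 + 0.4222·0.0000] = 14.4444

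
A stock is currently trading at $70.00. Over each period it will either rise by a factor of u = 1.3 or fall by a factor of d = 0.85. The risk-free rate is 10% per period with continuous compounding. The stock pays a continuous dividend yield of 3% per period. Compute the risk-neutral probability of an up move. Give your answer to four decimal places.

Per-period risk-free factor R = e^0.1 = 1.1052; dividend-adjusted growth = e^(0.1−0.03) = 1.0725.
Risk-neutral probability p = (1.0725 − 0.85)/(1.3 − 0.85) = 0.2225/0.4500 = 0.4945

p = 0.4945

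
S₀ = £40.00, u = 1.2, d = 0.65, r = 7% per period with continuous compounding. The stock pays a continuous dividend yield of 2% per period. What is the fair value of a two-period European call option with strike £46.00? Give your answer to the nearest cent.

£5.37

Per-period risk-free factor R = e^0.07 = 1.0725; dividend-adjusted growth = e^(0.07−0.02) = 1.0513.
Risk-neutral probability p = (1.0513 − 0.65)/(1.2 − 0.65) = 0.4013/0.5500 = 0.7296
Terminal stock prices: S_uu = 57.6, S_ud = 31.2, S_dd = 16.9
Terminal payoffs (S − K): max(11.6, 0) = 11.6, max(-14.8, 0) = 0, max(-29.1, 0) = 0
Node u (S = 48): V_u = e^(−0.07)·[0.7296·11.6000 + 0.2704·0.0000] = 7.8910
Node d (S = 26): V_d = e^(−0.07)·[0.7296·0.0000 + 0.2704·0.0000] = 0.0000
Node 0 (S = 40): V_0 = e^(−0.07)·[0.7296·7.8910 + 0.2704·0.0000] = 5.3679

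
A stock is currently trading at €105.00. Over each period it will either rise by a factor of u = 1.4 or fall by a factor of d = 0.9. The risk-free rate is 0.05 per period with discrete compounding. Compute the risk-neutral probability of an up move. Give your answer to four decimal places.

Risk-neutral probability p = (1 + 0.05 − 0.9)/(1.4 − 0.9) = 0.1500/0.5000 = 0.3000

p = 0.3000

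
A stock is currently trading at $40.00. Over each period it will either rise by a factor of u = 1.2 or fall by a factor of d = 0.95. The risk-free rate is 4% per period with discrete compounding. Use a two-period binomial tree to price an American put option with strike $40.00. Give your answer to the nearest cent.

Risk-neutral probability p = (1 + 0.04 − 0.95)/(1.2 − 0.95) = 0.0900/0.2500 = 0.3600
Terminal stock prices: S_uu = 57.6, S_ud = 45.6, S_dd = 36.1
Terminal payoffs (K − S): max(-17.6, 0) = 0, max(-5.6, 0) = 0, max(3.9, 0) = 3.9
Node u (S = 48): continuation = 1/1.04·[0.3600·0.0000 + 0.6400·0.0000] = 0.0000; exercise value = 0.0000 ≤ continuation, so V_u = 0.0000
Node d (S = 38): continuation = 1/1.04·[0.3600·0.0000 + 0.6400·3.9000] = 2.4000; exercise value = 2.0000 ≤ continuation, so V_d = 2.4000
Node 0 (S = 40): continuation = 1/1.04·[0.3600·0.0000 + 0.6400·2.4000] = 1.4769; exercise value = 0.0000 ≤ continuation, so V_0 = 1.4769

$1.48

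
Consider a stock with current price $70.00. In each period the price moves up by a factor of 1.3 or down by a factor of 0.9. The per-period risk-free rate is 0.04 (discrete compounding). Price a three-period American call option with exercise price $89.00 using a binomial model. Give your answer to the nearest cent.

Risk-neutral probability p = (1 + 0.04 − 0.9)/(1.3 − 0.9) = 0.1400/0.4000 = 0.3500
Terminal stock prices: S_uuu = 153.8, S_uud = 106.5, S_udd = 73.71, S_ddd = 51.03
Terminal payoffs (S − K): max(64.79, 0) = 64.79, max(17.47, 0) = 17.47, max(-15.29, 0) = 0, max(-37.97, 0) = 0
Node uu (S = 118.3): continuation = 1/1.04·[0.3500·64.7900 + 0.6500·17.4700] = 32.7231; exercise value = 29.3000 ≤ continuation, so V_uu = 32.7231
Node ud (S = 81.9): continuation = 1/1.04·[0.3500·17.4700 + 0.6500·0.0000] = 5.8793; exercise value = 0.0000 ≤ continuation, so V_ud = 5.8793
Node dd (S = 56.7): continuation = 1/1.04·[0.3500·0.0000 + 0.6500·0.0000] = 0.0000; exercise value = 0.0000 ≤ continuation, so V_dd = 0.0000
Node u (S = 91): continuation = 1/1.04·[0.3500·32.7231 + 0.6500·5.8793] = 14.6872; exercise value = 2.0000 ≤ continuation, so V_u = 14.6872
Node d (S = 63): continuation = 1/1.04·[0.3500·5.8793 + 0.6500·0.0000] = 1.9786; exercise value = 0.0000 ≤ continuation, so V_d = 1.9786
Node 0 (S = 70): continuation = 1/1.04·[0.3500·14.6872 + 0.6500·1.9786] = 6.1794; exercise value = 0.0000 ≤ continuation, so V_0 = 6.1794

$6.18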